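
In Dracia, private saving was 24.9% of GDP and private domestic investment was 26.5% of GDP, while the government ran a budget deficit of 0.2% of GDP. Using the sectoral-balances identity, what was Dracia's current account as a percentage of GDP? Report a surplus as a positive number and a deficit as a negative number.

-1.8

By the sectoral-balances identity, CA = (S_private - I) + (T - G).
Private balance = 24.9 - 26.5 = -1.6
Government balance (T - G) = -0.2
CA = -1.6 + (-0.2) = -1.8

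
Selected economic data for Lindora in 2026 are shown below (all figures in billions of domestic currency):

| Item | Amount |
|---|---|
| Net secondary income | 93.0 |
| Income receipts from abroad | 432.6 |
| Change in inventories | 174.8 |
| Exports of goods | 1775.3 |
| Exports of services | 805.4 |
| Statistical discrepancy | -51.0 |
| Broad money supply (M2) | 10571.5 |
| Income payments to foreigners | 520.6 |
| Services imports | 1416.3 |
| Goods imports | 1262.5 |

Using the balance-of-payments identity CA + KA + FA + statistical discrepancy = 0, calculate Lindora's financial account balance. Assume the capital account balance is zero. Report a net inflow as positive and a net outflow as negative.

144.1

Goods balance = 1775.3 - 1262.5 = 512.8
Services balance = 805.4 - 1416.3 = -610.9
Trade balance (goods + services) = 512.8 + (-610.9) = -98.1
Net primary income = 432.6 - 520.6 = -88.0
Net secondary income = 93.0
Current account = -98.1 + (-88.0) + 93.0 = -93.1
Financial account = -(-93.1 + (-51.0)) = 144.1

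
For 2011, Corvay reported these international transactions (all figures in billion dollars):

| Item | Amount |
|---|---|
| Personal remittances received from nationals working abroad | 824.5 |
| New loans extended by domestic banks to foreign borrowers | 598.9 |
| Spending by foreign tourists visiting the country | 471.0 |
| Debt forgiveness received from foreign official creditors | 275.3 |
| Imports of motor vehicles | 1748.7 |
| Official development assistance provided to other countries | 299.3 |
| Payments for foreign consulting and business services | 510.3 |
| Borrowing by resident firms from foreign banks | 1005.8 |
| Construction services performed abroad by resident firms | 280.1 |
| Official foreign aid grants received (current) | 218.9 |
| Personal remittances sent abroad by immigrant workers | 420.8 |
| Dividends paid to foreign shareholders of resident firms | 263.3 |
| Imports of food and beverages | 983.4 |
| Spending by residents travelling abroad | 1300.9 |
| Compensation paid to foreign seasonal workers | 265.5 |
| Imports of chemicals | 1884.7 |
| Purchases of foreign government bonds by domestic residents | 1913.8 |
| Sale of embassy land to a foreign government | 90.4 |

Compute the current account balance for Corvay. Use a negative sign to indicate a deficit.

Goods: -1748.7 - 1884.7 - 983.4 = -4616.8
Services: 280.1 - 510.3 - 1300.9 + 471.0 = -1060.1
Primary income: -265.5 - 263.3 = -528.8
Secondary income: -420.8 - 299.3 + 824.5 + 218.9 = 323.3
Current account = (-4616.8) + (-1060.1) + (-528.8) + 323.3 = -5882.4
(Excluded from the current account — financial account: new loans extended by domestic banks to foreign borrowers 598.9, borrowing by resident firms from foreign banks 1005.8, purchases of foreign government bonds by domestic residents 1913.8; capital account: debt forgiveness received from foreign official creditors 275.3, sale of embassy land to a foreign government 90.4.)

-5882.4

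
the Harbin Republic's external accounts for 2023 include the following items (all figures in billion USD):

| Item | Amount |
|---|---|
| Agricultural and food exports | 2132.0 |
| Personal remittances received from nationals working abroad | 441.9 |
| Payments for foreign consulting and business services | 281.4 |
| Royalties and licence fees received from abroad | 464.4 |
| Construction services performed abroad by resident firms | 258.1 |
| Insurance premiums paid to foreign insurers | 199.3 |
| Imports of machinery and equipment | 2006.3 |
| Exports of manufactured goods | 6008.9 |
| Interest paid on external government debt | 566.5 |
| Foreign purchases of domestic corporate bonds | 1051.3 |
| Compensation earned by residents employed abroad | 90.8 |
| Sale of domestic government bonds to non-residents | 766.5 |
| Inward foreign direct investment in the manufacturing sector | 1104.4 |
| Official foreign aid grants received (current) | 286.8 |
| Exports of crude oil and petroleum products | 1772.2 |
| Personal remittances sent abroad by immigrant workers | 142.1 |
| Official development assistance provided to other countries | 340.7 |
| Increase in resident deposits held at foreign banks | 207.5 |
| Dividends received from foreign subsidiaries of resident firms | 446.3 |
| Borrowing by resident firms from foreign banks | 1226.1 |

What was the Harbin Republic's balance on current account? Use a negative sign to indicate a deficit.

Goods: 1772.2 - 2006.3 + 2132.0 + 6008.9 = 7906.8
Services: -281.4 + 464.4 - 199.3 + 258.1 = 241.8
Primary income: 90.8 + 446.3 - 566.5 = -29.4
Secondary income: -142.1 + 286.8 + 441.9 - 340.7 = 245.9
Current account = 7906.8 + 241.8 + (-29.4) + 245.9 = 8365.1
(Excluded from the current account — financial account: foreign purchases of domestic corporate bonds 1051.3, sale of domestic government bonds to non-residents 766.5, inward foreign direct investment in the manufacturing sector 1104.4, increase in resident deposits held at foreign banks 207.5, borrowing by resident firms from foreign banks 1226.1.)

8365.1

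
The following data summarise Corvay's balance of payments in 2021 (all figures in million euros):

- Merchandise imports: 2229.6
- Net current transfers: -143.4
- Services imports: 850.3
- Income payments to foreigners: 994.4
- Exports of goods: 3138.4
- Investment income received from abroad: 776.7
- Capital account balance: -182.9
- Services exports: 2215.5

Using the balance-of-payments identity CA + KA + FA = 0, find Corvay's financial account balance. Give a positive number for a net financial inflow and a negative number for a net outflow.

Goods balance = 3138.4 - 2229.6 = 908.8
Services balance = 2215.5 - 850.3 = 1365.2
Trade balance (goods + services) = 908.8 + 1365.2 = 2274.0
Net primary income = 776.7 - 994.4 = -217.7
Net secondary income = -143.4
Current account = 2274.0 + (-217.7) + (-143.4) = 1912.9
Financial account = -(1912.9 + (-182.9)) = -1730.0

-1730.0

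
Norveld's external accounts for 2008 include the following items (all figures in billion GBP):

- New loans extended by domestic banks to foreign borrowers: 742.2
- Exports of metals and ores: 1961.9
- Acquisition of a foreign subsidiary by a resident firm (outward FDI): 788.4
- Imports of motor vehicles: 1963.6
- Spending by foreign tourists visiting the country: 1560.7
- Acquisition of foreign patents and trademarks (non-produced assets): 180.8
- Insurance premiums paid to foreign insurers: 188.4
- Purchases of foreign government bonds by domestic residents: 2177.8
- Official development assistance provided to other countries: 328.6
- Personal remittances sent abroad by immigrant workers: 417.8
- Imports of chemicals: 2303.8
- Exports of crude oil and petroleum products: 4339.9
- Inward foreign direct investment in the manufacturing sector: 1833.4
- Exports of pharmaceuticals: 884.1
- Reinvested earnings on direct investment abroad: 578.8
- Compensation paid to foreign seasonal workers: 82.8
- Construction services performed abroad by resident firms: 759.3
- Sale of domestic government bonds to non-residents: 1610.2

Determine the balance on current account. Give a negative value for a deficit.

Goods: 884.1 + 4339.9 + 1961.9 - 2303.8 - 1963.6 = 2918.5
Services: -188.4 + 759.3 + 1560.7 = 2131.6
Primary income: 578.8 - 82.8 = 496.0
Secondary income: -328.6 - 417.8 = -746.4
Current account = 2918.5 + 2131.6 + 496.0 + (-746.4) = 4799.7
(Excluded from the current account — financial account: new loans extended by domestic banks to foreign borrowers 742.2, acquisition of a foreign subsidiary by a resident firm (outward FDI) 788.4, purchases of foreign government bonds by domestic residents 2177.8, inward foreign direct investment in the manufacturing sector 1833.4, sale of domestic government bonds to non-residents 1610.2; capital account: acquisition of foreign patents and trademarks (non-produced assets) 180.8.)

4799.7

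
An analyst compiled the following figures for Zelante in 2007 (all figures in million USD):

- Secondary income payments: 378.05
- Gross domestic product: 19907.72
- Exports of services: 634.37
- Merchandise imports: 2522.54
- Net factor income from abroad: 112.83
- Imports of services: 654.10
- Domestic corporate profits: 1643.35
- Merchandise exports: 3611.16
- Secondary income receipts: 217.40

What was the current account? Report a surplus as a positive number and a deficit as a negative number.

1021.07

Goods balance = 3611.16 - 2522.54 = 1088.62
Services balance = 634.37 - 654.10 = -19.73
Trade balance (goods + services) = 1088.62 + (-19.73) = 1068.89
Net primary income = 112.83
Net secondary income = 217.40 - 378.05 = -160.65
Current account = 1068.89 + 112.83 + (-160.65) = 1021.07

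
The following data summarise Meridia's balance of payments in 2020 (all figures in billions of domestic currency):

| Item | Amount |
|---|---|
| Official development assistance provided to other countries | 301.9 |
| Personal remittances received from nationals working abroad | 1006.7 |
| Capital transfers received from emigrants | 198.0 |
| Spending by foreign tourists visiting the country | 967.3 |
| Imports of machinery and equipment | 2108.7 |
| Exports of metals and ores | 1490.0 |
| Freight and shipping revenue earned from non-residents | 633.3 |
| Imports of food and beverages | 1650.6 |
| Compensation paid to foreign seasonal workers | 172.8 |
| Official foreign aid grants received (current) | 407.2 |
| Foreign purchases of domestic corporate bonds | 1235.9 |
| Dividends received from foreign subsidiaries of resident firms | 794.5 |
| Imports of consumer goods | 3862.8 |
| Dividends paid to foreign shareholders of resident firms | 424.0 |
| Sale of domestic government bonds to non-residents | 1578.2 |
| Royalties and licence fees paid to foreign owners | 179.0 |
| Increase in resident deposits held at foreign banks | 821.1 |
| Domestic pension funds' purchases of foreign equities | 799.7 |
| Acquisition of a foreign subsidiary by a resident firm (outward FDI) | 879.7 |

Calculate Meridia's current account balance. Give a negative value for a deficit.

Goods: -1650.6 - 2108.7 + 1490.0 - 3862.8 = -6132.1
Services: 967.3 - 179.0 + 633.3 = 1421.6
Primary income: 794.5 - 172.8 - 424.0 = 197.7
Secondary income: -301.9 + 407.2 + 1006.7 = 1112.0
Current account = (-6132.1) + 1421.6 + 197.7 + 1112.0 = -3400.8
(Excluded from the current account — capital account: capital transfers received from emigrants 198.0; financial account: foreign purchases of domestic corporate bonds 1235.9, sale of domestic government bonds to non-residents 1578.2, increase in resident deposits held at foreign banks 821.1, domestic pension funds' purchases of foreign equities 799.7, acquisition of a foreign subsidiary by a resident firm (outward FDI) 879.7.)

-3400.8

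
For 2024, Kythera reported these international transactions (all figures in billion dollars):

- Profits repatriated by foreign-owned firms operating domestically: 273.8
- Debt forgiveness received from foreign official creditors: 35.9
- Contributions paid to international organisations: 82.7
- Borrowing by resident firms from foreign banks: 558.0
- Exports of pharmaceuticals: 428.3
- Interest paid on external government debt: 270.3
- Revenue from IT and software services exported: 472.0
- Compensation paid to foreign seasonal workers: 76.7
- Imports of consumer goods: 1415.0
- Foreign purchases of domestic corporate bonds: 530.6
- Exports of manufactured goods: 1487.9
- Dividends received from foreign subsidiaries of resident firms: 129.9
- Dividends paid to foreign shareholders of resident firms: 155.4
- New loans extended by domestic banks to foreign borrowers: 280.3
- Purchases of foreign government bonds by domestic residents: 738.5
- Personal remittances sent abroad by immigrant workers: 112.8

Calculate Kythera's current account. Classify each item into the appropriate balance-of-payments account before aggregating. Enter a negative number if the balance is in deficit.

Goods: -1415.0 + 428.3 + 1487.9 = 501.2
Services: 472.0
Primary income: -155.4 - 76.7 - 273.8 + 129.9 - 270.3 = -646.3
Secondary income: -112.8 - 82.7 = -195.5
Current account = 501.2 + 472.0 + (-646.3) + (-195.5) = 131.4
(Excluded from the current account — capital account: debt forgiveness received from foreign official creditors 35.9; financial account: borrowing by resident firms from foreign banks 558.0, foreign purchases of domestic corporate bonds 530.6, new loans extended by domestic banks to foreign borrowers 280.3, purchases of foreign government bonds by domestic residents 738.5.)

131.4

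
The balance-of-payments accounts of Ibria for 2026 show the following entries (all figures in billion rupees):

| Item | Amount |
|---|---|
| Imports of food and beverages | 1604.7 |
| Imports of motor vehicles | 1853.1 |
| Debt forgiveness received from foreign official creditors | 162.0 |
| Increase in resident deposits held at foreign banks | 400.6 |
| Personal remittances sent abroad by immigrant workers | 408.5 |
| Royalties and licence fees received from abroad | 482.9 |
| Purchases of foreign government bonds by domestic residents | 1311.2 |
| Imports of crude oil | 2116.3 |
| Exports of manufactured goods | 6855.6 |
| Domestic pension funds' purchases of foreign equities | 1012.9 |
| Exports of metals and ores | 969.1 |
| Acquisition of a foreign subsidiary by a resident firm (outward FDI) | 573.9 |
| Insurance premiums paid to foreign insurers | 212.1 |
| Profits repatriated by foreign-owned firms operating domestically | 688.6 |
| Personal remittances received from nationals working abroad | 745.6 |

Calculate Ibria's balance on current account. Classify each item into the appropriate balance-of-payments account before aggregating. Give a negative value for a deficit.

2169.9

Goods: -2116.3 + 6855.6 - 1853.1 - 1604.7 + 969.1 = 2250.6
Services: -212.1 + 482.9 = 270.8
Primary income: -688.6
Secondary income: 745.6 - 408.5 = 337.1
Current account = 2250.6 + 270.8 + (-688.6) + 337.1 = 2169.9
(Excluded from the current account — capital account: debt forgiveness received from foreign official creditors 162.0; financial account: increase in resident deposits held at foreign banks 400.6, purchases of foreign government bonds by domestic residents 1311.2, domestic pension funds' purchases of foreign equities 1012.9, acquisition of a foreign subsidiary by a resident firm (outward FDI) 573.9.)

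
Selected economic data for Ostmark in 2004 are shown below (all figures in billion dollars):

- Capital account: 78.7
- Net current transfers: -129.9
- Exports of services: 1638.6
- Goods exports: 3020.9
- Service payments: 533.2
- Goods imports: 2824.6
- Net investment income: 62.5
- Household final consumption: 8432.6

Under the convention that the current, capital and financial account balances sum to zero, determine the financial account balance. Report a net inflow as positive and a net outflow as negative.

-1313.0

Goods balance = 3020.9 - 2824.6 = 196.3
Services balance = 1638.6 - 533.2 = 1105.4
Trade balance (goods + services) = 196.3 + 1105.4 = 1301.7
Net primary income = 62.5
Net secondary income = -129.9
Current account = 1301.7 + 62.5 + (-129.9) = 1234.3
Financial account = -(1234.3 + 78.7) = -1313.0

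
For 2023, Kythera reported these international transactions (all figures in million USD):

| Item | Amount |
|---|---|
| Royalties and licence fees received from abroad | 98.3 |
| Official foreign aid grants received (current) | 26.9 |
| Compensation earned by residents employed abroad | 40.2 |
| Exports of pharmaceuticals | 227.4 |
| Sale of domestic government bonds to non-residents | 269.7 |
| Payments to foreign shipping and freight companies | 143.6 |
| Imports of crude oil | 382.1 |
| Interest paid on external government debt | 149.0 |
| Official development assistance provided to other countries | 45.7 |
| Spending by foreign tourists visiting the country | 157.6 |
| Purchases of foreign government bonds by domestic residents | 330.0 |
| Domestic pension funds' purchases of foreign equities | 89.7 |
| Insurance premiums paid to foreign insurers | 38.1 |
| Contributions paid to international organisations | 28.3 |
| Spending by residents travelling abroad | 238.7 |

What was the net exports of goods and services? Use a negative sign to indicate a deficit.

-319.2

Goods: -382.1 + 227.4 = -154.7
Services: 98.3 - 238.7 - 143.6 - 38.1 + 157.6 = -164.5
Trade balance = -154.7 + (-164.5) = -319.2
(Excluded from the trade balance — secondary income: official foreign aid grants received (current) 26.9, official development assistance provided to other countries 45.7, contributions paid to international organisations 28.3; primary income: compensation earned by residents employed abroad 40.2, interest paid on external government debt 149.0; financial account: sale of domestic government bonds to non-residents 269.7, purchases of foreign government bonds by domestic residents 330.0, domestic pension funds' purchases of foreign equities 89.7.)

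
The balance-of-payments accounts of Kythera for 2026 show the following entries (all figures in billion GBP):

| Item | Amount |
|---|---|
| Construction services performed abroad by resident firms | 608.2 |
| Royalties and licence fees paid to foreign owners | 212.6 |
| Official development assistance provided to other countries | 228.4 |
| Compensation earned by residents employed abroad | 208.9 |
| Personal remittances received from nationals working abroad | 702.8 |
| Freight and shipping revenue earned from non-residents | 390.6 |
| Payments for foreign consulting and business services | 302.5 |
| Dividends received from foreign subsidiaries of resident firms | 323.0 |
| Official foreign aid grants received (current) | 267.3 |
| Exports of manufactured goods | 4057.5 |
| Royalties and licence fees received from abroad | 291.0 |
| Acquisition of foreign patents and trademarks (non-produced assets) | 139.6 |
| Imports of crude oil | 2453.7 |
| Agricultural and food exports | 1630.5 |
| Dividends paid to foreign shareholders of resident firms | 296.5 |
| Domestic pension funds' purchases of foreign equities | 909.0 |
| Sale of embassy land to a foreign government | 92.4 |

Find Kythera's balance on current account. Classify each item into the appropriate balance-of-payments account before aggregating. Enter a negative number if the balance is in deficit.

Goods: 1630.5 - 2453.7 + 4057.5 = 3234.3
Services: 608.2 - 302.5 - 212.6 + 390.6 + 291.0 = 774.7
Primary income: -296.5 + 208.9 + 323.0 = 235.4
Secondary income: 702.8 + 267.3 - 228.4 = 741.7
Current account = 3234.3 + 774.7 + 235.4 + 741.7 = 4986.1
(Excluded from the current account — capital account: acquisition of foreign patents and trademarks (non-produced assets) 139.6, sale of embassy land to a foreign government 92.4; financial account: domestic pension funds' purchases of foreign equities 909.0.)

4986.1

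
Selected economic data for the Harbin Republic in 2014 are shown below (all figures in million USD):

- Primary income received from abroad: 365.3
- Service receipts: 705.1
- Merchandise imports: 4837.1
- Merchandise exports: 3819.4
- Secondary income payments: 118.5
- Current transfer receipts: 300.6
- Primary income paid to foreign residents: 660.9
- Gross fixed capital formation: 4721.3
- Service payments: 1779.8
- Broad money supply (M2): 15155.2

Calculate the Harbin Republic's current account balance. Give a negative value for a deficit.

-2205.9

Goods balance = 3819.4 - 4837.1 = -1017.7
Services balance = 705.1 - 1779.8 = -1074.7
Trade balance (goods + services) = -1017.7 + (-1074.7) = -2092.4
Net primary income = 365.3 - 660.9 = -295.6
Net secondary income = 300.6 - 118.5 = 182.1
Current account = -2092.4 + (-295.6) + 182.1 = -2205.9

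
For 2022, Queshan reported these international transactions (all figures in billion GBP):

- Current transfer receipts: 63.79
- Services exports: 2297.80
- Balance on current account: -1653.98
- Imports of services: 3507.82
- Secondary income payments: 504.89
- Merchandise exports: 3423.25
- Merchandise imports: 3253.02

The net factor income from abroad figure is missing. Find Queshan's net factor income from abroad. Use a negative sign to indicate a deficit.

-173.09

Current account = goods balance + services balance + net primary income + net secondary income
Sum of the known components = -1480.89
Net factor income from abroad = CA - (known components) = -1653.98 - (-1480.89) = -173.09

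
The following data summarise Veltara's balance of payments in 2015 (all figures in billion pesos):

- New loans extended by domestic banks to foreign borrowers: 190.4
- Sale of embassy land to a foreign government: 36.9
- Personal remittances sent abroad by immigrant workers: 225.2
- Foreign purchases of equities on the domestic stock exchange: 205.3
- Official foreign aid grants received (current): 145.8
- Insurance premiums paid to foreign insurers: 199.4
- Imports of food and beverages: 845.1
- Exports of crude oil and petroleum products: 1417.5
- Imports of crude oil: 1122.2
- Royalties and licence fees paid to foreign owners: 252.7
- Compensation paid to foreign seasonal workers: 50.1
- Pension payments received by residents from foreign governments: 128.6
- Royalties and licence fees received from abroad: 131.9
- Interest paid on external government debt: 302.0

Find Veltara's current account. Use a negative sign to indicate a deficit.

Goods: -845.1 + 1417.5 - 1122.2 = -549.8
Services: 131.9 - 252.7 - 199.4 = -320.2
Primary income: -50.1 - 302.0 = -352.1
Secondary income: -225.2 + 128.6 + 145.8 = 49.2
Current account = (-549.8) + (-320.2) + (-352.1) + 49.2 = -1172.9
(Excluded from the current account — financial account: new loans extended by domestic banks to foreign borrowers 190.4, foreign purchases of equities on the domestic stock exchange 205.3; capital account: sale of embassy land to a foreign government 36.9.)

-1172.9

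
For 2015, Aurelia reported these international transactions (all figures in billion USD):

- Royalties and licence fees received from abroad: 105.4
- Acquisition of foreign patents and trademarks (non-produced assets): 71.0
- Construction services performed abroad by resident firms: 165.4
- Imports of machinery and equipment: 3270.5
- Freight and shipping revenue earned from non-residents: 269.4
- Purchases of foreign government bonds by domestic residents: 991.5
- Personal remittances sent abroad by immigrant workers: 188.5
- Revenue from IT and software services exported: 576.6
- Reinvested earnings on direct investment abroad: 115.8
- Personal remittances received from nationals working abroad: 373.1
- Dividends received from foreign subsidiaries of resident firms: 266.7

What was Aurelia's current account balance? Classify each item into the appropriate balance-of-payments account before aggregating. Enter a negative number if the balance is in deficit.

-1586.6

Goods: -3270.5
Services: 105.4 + 269.4 + 576.6 + 165.4 = 1116.8
Primary income: 266.7 + 115.8 = 382.5
Secondary income: 373.1 - 188.5 = 184.6
Current account = (-3270.5) + 1116.8 + 382.5 + 184.6 = -1586.6
(Excluded from the current account — capital account: acquisition of foreign patents and trademarks (non-produced assets) 71.0; financial account: purchases of foreign government bonds by domestic residents 991.5.)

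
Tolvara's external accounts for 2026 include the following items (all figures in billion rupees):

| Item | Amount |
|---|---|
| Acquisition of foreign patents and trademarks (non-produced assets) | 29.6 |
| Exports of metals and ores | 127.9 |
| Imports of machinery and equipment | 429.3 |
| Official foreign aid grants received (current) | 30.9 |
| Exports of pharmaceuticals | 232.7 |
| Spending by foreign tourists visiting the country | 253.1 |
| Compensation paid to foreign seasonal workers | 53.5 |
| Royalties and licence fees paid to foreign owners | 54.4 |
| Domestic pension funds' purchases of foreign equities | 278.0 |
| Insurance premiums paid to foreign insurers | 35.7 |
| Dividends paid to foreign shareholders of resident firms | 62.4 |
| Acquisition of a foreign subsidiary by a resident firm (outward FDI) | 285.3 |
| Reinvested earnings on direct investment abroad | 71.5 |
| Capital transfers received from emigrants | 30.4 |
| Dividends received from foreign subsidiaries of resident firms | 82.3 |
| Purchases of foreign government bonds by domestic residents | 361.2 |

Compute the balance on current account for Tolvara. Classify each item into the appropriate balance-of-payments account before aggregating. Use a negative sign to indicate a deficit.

Goods: 232.7 + 127.9 - 429.3 = -68.7
Services: -54.4 + 253.1 - 35.7 = 163.0
Primary income: 82.3 + 71.5 - 53.5 - 62.4 = 37.9
Secondary income: 30.9
Current account = (-68.7) + 163.0 + 37.9 + 30.9 = 163.1
(Excluded from the current account — capital account: acquisition of foreign patents and trademarks (non-produced assets) 29.6, capital transfers received from emigrants 30.4; financial account: domestic pension funds' purchases of foreign equities 278.0, acquisition of a foreign subsidiary by a resident firm (outward FDI) 285.3, purchases of foreign government bonds by domestic residents 361.2.)

163.1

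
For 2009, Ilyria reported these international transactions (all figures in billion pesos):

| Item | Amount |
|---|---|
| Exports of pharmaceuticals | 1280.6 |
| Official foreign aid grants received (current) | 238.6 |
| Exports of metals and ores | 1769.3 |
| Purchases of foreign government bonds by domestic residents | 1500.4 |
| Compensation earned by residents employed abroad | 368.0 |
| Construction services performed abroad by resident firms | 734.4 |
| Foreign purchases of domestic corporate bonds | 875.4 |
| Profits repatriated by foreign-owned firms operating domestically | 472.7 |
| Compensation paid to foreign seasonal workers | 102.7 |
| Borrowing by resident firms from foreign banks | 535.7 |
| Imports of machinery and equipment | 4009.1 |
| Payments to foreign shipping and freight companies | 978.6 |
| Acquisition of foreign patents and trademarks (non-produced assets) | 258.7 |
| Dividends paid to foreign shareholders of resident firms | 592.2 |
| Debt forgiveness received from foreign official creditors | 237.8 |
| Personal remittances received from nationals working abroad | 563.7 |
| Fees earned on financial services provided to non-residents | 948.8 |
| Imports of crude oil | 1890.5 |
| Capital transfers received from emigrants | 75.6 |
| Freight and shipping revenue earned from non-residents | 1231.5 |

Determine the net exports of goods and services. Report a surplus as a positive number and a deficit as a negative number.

Goods: 1280.6 - 1890.5 + 1769.3 - 4009.1 = -2849.7
Services: 734.4 - 978.6 + 948.8 + 1231.5 = 1936.1
Trade balance = -2849.7 + 1936.1 = -913.6
(Excluded from the trade balance — secondary income: official foreign aid grants received (current) 238.6, personal remittances received from nationals working abroad 563.7; financial account: purchases of foreign government bonds by domestic residents 1500.4, foreign purchases of domestic corporate bonds 875.4, borrowing by resident firms from foreign banks 535.7; primary income: compensation earned by residents employed abroad 368.0, profits repatriated by foreign-owned firms operating domestically 472.7, compensation paid to foreign seasonal workers 102.7, dividends paid to foreign shareholders of resident firms 592.2; capital account: acquisition of foreign patents and trademarks (non-produced assets) 258.7, debt forgiveness received from foreign official creditors 237.8, capital transfers received from emigrants 75.6.)

-913.6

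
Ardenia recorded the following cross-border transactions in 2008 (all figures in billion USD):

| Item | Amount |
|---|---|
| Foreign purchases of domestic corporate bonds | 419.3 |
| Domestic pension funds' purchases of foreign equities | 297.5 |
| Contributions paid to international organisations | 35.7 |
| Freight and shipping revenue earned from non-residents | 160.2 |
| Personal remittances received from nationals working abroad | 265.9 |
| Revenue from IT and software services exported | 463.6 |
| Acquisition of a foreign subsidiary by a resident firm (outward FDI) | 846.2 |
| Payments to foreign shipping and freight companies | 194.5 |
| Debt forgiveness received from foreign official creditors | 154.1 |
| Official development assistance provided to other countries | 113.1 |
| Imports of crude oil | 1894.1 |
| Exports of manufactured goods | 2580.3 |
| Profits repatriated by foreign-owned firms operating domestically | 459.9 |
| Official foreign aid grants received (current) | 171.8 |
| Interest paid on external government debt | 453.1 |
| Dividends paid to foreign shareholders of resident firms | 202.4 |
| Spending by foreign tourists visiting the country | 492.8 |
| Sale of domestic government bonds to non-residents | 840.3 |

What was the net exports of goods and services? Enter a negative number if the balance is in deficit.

Goods: -1894.1 + 2580.3 = 686.2
Services: 463.6 + 492.8 + 160.2 - 194.5 = 922.1
Trade balance = 686.2 + 922.1 = 1608.3
(Excluded from the trade balance — financial account: foreign purchases of domestic corporate bonds 419.3, domestic pension funds' purchases of foreign equities 297.5, acquisition of a foreign subsidiary by a resident firm (outward FDI) 846.2, sale of domestic government bonds to non-residents 840.3; secondary income: contributions paid to international organisations 35.7, personal remittances received from nationals working abroad 265.9, official development assistance provided to other countries 113.1, official foreign aid grants received (current) 171.8; capital account: debt forgiveness received from foreign official creditors 154.1; primary income: profits repatriated by foreign-owned firms operating domestically 459.9, interest paid on external government debt 453.1, dividends paid to foreign shareholders of resident firms 202.4.)

1608.3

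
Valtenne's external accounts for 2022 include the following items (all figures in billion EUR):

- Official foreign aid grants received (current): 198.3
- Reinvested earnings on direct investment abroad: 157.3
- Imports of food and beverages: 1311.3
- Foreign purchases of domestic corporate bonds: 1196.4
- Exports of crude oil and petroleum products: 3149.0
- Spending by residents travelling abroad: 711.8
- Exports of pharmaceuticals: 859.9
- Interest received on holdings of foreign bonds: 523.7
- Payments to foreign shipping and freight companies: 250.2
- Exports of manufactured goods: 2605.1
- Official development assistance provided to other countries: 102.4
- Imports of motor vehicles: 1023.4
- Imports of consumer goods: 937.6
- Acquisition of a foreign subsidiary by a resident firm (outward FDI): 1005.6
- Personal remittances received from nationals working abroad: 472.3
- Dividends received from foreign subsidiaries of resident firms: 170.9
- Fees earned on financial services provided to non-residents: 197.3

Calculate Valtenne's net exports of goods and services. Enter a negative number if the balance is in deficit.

2577.0

Goods: 3149.0 - 1023.4 - 1311.3 + 2605.1 - 937.6 + 859.9 = 3341.7
Services: 197.3 - 711.8 - 250.2 = -764.7
Trade balance = 3341.7 + (-764.7) = 2577.0
(Excluded from the trade balance — secondary income: official foreign aid grants received (current) 198.3, official development assistance provided to other countries 102.4, personal remittances received from nationals working abroad 472.3; primary income: reinvested earnings on direct investment abroad 157.3, interest received on holdings of foreign bonds 523.7, dividends received from foreign subsidiaries of resident firms 170.9; financial account: foreign purchases of domestic corporate bonds 1196.4, acquisition of a foreign subsidiary by a resident firm (outward FDI) 1005.6.)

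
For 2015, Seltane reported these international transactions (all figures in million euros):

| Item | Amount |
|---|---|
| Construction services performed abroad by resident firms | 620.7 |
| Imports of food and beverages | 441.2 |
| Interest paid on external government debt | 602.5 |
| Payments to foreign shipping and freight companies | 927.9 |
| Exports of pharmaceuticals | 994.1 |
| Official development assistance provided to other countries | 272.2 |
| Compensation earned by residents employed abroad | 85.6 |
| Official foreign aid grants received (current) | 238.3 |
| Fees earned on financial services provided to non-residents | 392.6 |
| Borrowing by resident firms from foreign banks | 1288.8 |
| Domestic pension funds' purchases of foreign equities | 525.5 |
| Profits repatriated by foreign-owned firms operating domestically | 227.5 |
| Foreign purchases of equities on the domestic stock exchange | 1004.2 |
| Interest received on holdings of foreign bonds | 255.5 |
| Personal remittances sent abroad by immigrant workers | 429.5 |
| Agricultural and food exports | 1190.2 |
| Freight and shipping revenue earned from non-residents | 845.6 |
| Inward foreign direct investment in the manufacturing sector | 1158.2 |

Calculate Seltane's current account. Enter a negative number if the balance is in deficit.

Goods: 1190.2 - 441.2 + 994.1 = 1743.1
Services: 620.7 + 392.6 + 845.6 - 927.9 = 931.0
Primary income: -227.5 + 255.5 - 602.5 + 85.6 = -488.9
Secondary income: 238.3 - 272.2 - 429.5 = -463.4
Current account = 1743.1 + 931.0 + (-488.9) + (-463.4) = 1721.8
(Excluded from the current account — financial account: borrowing by resident firms from foreign banks 1288.8, domestic pension funds' purchases of foreign equities 525.5, foreign purchases of equities on the domestic stock exchange 1004.2, inward foreign direct investment in the manufacturing sector 1158.2.)

1721.8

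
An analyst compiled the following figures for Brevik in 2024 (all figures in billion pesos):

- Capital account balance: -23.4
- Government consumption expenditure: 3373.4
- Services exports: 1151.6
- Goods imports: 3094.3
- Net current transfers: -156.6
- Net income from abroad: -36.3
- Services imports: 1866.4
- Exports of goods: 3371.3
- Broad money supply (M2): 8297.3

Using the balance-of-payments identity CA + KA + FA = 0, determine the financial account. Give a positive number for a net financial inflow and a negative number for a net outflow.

654.1

Goods balance = 3371.3 - 3094.3 = 277.0
Services balance = 1151.6 - 1866.4 = -714.8
Trade balance (goods + services) = 277.0 + (-714.8) = -437.8
Net primary income = -36.3
Net secondary income = -156.6
Current account = -437.8 + (-36.3) + (-156.6) = -630.7
Financial account = -(-630.7 + (-23.4)) = 654.1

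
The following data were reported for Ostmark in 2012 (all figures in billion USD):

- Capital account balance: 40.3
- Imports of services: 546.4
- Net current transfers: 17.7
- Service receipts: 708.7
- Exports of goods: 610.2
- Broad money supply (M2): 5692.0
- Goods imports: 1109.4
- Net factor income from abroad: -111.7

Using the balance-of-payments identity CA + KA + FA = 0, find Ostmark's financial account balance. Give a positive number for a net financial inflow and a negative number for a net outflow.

Goods balance = 610.2 - 1109.4 = -499.2
Services balance = 708.7 - 546.4 = 162.3
Trade balance (goods + services) = -499.2 + 162.3 = -336.9
Net primary income = -111.7
Net secondary income = 17.7
Current account = -336.9 + (-111.7) + 17.7 = -430.9
Financial account = -(-430.9 + 40.3) = 390.6

390.6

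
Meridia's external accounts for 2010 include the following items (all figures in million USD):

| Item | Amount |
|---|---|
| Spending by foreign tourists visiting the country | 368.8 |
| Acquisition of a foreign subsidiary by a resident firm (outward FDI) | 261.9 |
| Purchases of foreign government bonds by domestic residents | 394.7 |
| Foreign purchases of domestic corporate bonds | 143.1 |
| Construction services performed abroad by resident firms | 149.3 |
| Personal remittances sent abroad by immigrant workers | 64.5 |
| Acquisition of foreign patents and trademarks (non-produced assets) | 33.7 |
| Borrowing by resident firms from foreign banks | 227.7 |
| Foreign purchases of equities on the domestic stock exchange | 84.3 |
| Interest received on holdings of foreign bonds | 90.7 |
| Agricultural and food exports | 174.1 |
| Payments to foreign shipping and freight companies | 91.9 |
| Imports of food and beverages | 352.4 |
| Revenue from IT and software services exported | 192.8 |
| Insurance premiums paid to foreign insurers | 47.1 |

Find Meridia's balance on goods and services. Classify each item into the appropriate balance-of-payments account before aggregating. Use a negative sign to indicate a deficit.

393.6

Goods: 174.1 - 352.4 = -178.3
Services: 149.3 - 91.9 - 47.1 + 192.8 + 368.8 = 571.9
Trade balance = -178.3 + 571.9 = 393.6
(Excluded from the trade balance — financial account: acquisition of a foreign subsidiary by a resident firm (outward FDI) 261.9, purchases of foreign government bonds by domestic residents 394.7, foreign purchases of domestic corporate bonds 143.1, borrowing by resident firms from foreign banks 227.7, foreign purchases of equities on the domestic stock exchange 84.3; secondary income: personal remittances sent abroad by immigrant workers 64.5; capital account: acquisition of foreign patents and trademarks (non-produced assets) 33.7; primary income: interest received on holdings of foreign bonds 90.7.)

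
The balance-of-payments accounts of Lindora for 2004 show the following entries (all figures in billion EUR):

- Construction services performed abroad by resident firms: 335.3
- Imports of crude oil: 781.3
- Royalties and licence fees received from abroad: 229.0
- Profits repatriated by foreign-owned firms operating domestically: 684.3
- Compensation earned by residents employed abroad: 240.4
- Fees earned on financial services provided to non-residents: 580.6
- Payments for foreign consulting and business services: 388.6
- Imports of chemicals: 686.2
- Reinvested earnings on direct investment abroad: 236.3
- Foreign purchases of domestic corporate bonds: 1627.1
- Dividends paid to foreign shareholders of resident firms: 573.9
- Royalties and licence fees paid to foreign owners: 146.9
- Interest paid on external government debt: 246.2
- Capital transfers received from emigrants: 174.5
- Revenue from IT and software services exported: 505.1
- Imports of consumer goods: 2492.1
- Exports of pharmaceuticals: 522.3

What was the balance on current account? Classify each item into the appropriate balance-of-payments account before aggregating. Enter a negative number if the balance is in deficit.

-3350.5

Goods: 522.3 - 686.2 - 2492.1 - 781.3 = -3437.3
Services: -146.9 + 580.6 - 388.6 + 229.0 + 505.1 + 335.3 = 1114.5
Primary income: 236.3 - 684.3 + 240.4 - 573.9 - 246.2 = -1027.7
Current account = (-3437.3) + 1114.5 + (-1027.7) = -3350.5
(Excluded from the current account — financial account: foreign purchases of domestic corporate bonds 1627.1; capital account: capital transfers received from emigrants 174.5.)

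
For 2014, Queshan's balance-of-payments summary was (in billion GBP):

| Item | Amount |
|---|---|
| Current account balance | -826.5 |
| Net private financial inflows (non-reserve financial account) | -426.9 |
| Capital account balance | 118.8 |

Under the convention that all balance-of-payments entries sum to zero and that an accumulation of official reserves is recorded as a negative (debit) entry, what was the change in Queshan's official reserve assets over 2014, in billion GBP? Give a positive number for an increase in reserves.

Official reserve transactions balance = -((-826.5) + 118.8 + (-426.9)) = 1134.6
An accumulation of reserves is recorded as a debit (negative entry), so the change in the stock of reserves is the negative of that balance.
Change in official reserves = -(1134.6) = -1134.6

-1134.6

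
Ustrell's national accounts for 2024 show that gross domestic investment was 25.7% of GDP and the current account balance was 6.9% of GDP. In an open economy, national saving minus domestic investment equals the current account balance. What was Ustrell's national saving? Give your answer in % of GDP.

32.6

S - I = CA (net lending to the rest of the world).
S = I + CA = 25.7 + 6.9 = 32.6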